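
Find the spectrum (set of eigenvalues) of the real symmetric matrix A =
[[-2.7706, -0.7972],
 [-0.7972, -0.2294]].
sigma(A) ≈ {-3, 0}

A is real symmetric, so its spectrum consists of real eigenvalues. Expanding the characteristic polynomial of the displayed matrix gives
  det(λ I - A) = p(λ) = λ^2 + (3)λ + (0).
Solving p(λ) = 0 yields eigenvalues ≈ -3, 0. (A is shown rounded to 4 decimals, so these recover the underlying integer eigenvalues to within that precision.)
Verification: the trace of A = -3 equals the sum of eigenvalues -3, and det(A) ≈ 0.0000 matches the eigenvalue product 0.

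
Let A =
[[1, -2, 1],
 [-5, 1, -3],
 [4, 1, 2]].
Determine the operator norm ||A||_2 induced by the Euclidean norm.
||A||_2 = sqrt((62 + sqrt(2524))/2) ≈ 7.4913 (= sqrt(largest eigenvalue of A^T A))

||A||_2 = sigma_max(A) = sqrt(lambda_max(A^T A)). Form the symmetric matrix M = A^T A =
[[42, -3, 24],
 [-3, 6, -3],
 [24, -3, 14]].
Its characteristic polynomial (trace, sum of principal 2x2 minors, determinant of M give the coefficients) is
  p(λ) = det(λ I - M) = λ^3 - 62λ^2 + 330λ.
The constant term is 0, so λ = 0 is a root. Dividing out λ leaves p(λ) = λ(λ^2 - 62λ + 330). For λ^2 - 62λ + 330 the discriminant is 2524. It is nonnegative but not a perfect square, so the roots are real and irrational: λ = (62 ± sqrt(2524))/2 ≈ 56.1197, 5.8803.
So the eigenvalues of A^T A are ≈ 0, 5.8803, 56.1197 (all ≥ 0, as they must be for A^T A). The largest is λ_max = (62 + sqrt(2524))/2 ≈ 56.1197, hence ||A||_2 = sqrt(λ_max) = sqrt((62 + sqrt(2524))/2) ≈ 7.4913.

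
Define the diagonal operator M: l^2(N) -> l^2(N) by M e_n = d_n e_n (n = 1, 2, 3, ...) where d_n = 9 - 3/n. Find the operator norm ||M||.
||M|| = 9

For a diagonal operator on l^2 with entries d_n, ||M|| = sup_n |d_n|. Here d_1 = 6, d_2 = 15/2, ..., and d_n = 9 - 3/n increases monotonically toward 9. All terms lie in [6, 9), so |d_n| = d_n and the supremum is the limit 9, which is not attained by any individual d_n. Hence ||M|| = 9.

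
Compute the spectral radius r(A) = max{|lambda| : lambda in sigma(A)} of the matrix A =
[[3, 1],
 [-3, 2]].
r(A) = 3

The eigenvalues of A are the roots of its characteristic polynomial. With M = A (coefficients from the trace and determinant):
  p(λ) = det(λ I - M) = λ^2 - 5λ + 9.
For λ^2 - 5λ + 9 the discriminant is -11. It is negative, so the roots are the complex-conjugate pair λ = 5/2 ± (sqrt(11)/2) i ≈ 2.5 ± 1.6583i. For a conjugate pair the product of the roots equals the constant term, so |λ|^2 = 9 and |λ| = sqrt(9) = 3.
Thus the eigenvalues (to 4 decimals) are 2.5 ± 1.6583i (modulus 3). The spectral radius is the largest modulus: r(A) = 3. (Cross-check: r(A) ≤ ||A||_2 ≈ 4.3196; equality holds whenever A is normal, though it can also hold for some non-normal A.)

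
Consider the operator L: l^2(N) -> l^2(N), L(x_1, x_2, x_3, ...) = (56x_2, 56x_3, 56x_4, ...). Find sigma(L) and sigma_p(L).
sigma(L) = closed disk {z in C : |z| ≤ 56}; sigma_p(L) = open disk {z in C : |z| < 56}

Note L = 56·V where V is the unit left shift (V x)_k = x_{k+1}; so sigma(L) = 56·sigma(V) and ||L|| = 56||V||. ||L x||^2 = 3136sum_{k≥2} |x_k|^2 ≤ 3136||x||^2, with equality on {x : x_1 = 0}, so ||L|| = 56. For any lambda with |lambda| < 56, set r = lambda/56 (|r| < 1); the vector x = (1, r, r^2, ...) is in l^2 and satisfies L x = 56(r, r^2, ...) = lambda x, so lambda is an eigenvalue. On the boundary |lambda| = 56 the geometric series diverges, so no l^2 eigenvector exists, but these lambda lie in the approximate point spectrum. Hence sigma(L) is the closed disk of radius 56 and sigma_p(L) is the open disk.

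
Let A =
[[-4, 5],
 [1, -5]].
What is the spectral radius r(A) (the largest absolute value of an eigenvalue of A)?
r(A) = (9 + sqrt(21))/2 ≈ 6.7913

The eigenvalues of A are the roots of its characteristic polynomial. With M = A (coefficients from the trace and determinant):
  p(λ) = det(λ I - M) = λ^2 + 9λ + 15.
For λ^2 + 9λ + 15 the discriminant is 21. It is nonnegative but not a perfect square, so the roots are real and irrational: λ = (-9 ± sqrt(21))/2 ≈ -2.2087, -6.7913.
Thus the eigenvalues (to 4 decimals) are -2.2087 (modulus 2.2087); -6.7913 (modulus 6.7913). The spectral radius is the largest modulus: r(A) = (9 + sqrt(21))/2 ≈ 6.7913. (Cross-check: r(A) ≤ ||A||_2 ≈ 7.9658; equality holds whenever A is normal, though it can also hold for some non-normal A.)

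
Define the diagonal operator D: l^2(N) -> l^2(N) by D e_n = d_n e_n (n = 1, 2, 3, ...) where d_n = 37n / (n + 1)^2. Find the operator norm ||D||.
||D|| = 37/4 (attained at n = 1)

For D diagonal, ||D|| = sup_n |d_n|. Treat f(x) = 37x / (x + 1)^2 for real x > 0. By the quotient rule, f'(x) = 37(1 - x)/(x + 1)^3, which is positive for x < 1 and negative for x > 1. So f has a unique maximum at x = 1, and since 1 is a positive integer, the supremum over n ≥ 1 is attained at n = 1: d_1 = 37·1/(1 + 1)^2 = 37·1/4 = 37/4. Hence ||D|| = 37/4.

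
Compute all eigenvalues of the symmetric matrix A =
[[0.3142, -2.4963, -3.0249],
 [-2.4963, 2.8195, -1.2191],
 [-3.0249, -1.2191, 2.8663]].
sigma(A) ≈ {-3, 4, 5}

A is real symmetric, so its spectrum consists of real eigenvalues. Expanding the characteristic polynomial of the displayed matrix gives
  det(λ I - A) = p(λ) = λ^3 + (-6)λ^2 + (-7)λ + (59.9986).
Solving p(λ) = 0 yields eigenvalues ≈ -3, 4, 5. (A is shown rounded to 4 decimals, so these recover the underlying integer eigenvalues to within that precision.)
Verification: the trace of A = 6 equals the sum of eigenvalues 6, and det(A) ≈ -59.9986 matches the eigenvalue product -60.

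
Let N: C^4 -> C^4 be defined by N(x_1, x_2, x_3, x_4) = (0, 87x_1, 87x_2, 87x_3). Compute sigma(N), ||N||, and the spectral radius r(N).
sigma(N) = {0}; ||N|| = 87; r(N) = 0. (N is nilpotent with N^4 = 0.)

On C^4, N is a strictly lower-triangular matrix with 87 on the subdiagonal and zeros elsewhere, so its characteristic polynomial is lambda^4 and every eigenvalue is 0: sigma(N) = {0}. For the operator norm, N e_i = 87e_{i+1} for i = 1, ..., 3 and N e_4 = 0, so the singular values of N are 87 (with multiplicity 3) and 0; hence ||N|| = 87. The spectral radius r(N) = max|lambda| = 0. Note ||N|| > r(N) — characteristic of non-normal nilpotent operators. Indeed N^4 = 0.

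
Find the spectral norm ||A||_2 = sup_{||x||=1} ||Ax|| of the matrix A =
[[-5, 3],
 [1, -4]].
||A||_2 = sqrt((51 + sqrt(1445))/2) ≈ 6.6713 (= sqrt(largest eigenvalue of A^T A))

||A||_2 = sigma_max(A) = sqrt(lambda_max(A^T A)). Form the symmetric matrix M = A^T A =
[[26, -19],
 [-19, 25]].
Its characteristic polynomial (trace, determinant of M give the coefficients) is
  p(λ) = det(λ I - M) = λ^2 - 51λ + 289.
For λ^2 - 51λ + 289 the discriminant is 1445. It is nonnegative but not a perfect square, so the roots are real and irrational: λ = (51 ± sqrt(1445))/2 ≈ 44.5066, 6.4934.
So the eigenvalues of A^T A are ≈ 6.4934, 44.5066 (all ≥ 0, as they must be for A^T A). The largest is λ_max = (51 + sqrt(1445))/2 ≈ 44.5066, hence ||A||_2 = sqrt(λ_max) = sqrt((51 + sqrt(1445))/2) ≈ 6.6713.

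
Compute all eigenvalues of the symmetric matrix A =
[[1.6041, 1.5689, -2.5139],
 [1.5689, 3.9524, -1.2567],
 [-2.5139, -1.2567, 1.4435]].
sigma(A) ≈ {-1, 2, 6}

A is real symmetric, so its spectrum consists of real eigenvalues. Expanding the characteristic polynomial of the displayed matrix gives
  det(λ I - A) = p(λ) = λ^3 + (-7)λ^2 + (4)λ + (12).
Solving p(λ) = 0 yields eigenvalues ≈ -1, 2, 6. (A is shown rounded to 4 decimals, so these recover the underlying integer eigenvalues to within that precision.)
Verification: the trace of A = 7 equals the sum of eigenvalues 7, and det(A) ≈ -11.9996 matches the eigenvalue product -12.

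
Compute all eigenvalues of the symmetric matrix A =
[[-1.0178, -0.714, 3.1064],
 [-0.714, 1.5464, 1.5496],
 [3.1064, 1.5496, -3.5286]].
sigma(A) ≈ {-6, 1, 2}

A is real symmetric, so its spectrum consists of real eigenvalues. Expanding the characteristic polynomial of the displayed matrix gives
  det(λ I - A) = p(λ) = λ^3 + (3)λ^2 + (-16)λ + (12).
Solving p(λ) = 0 yields eigenvalues ≈ -6, 1, 2. (A is shown rounded to 4 decimals, so these recover the underlying integer eigenvalues to within that precision.)
Verification: the trace of A = -3 equals the sum of eigenvalues -3, and det(A) ≈ -11.9996 matches the eigenvalue product -12.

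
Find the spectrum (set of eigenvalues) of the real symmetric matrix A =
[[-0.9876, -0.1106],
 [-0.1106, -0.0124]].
sigma(A) ≈ {-1, 0}

A is real symmetric, so its spectrum consists of real eigenvalues. Expanding the characteristic polynomial of the displayed matrix gives
  det(λ I - A) = p(λ) = λ^2 + (1)λ + (0).
Solving p(λ) = 0 yields eigenvalues ≈ -1, 0. (A is shown rounded to 4 decimals, so these recover the underlying integer eigenvalues to within that precision.)
Verification: the trace of A = -1 equals the sum of eigenvalues -1, and det(A) ≈ 0.0000 matches the eigenvalue product 0.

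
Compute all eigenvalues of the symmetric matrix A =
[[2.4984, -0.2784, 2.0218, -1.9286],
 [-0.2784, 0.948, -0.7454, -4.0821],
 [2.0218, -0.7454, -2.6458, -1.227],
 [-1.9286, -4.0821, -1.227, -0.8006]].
sigma(A) ≈ {-5, -3, 3, 5}

A is real symmetric, so its spectrum consists of real eigenvalues. Expanding the characteristic polynomial of the displayed matrix gives
  det(λ I - A) = p(λ) = λ^4 + (0)λ^3 + (-34)λ^2 + (0.0014)λ + (225.0063).
Solving p(λ) = 0 yields eigenvalues ≈ -5, -3, 3, 5. (A is shown rounded to 4 decimals, so these recover the underlying integer eigenvalues to within that precision.)
Verification: the trace of A = 0 equals the sum of eigenvalues 0, and det(A) ≈ 225.0063 matches the eigenvalue product 225.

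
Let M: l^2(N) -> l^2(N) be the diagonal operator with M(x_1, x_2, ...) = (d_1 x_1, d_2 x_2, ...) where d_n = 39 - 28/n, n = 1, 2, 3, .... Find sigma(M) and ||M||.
sigma(M) = {39 - 28/n : n ≥ 1} ∪ {39}; ||M|| = 39

A bounded diagonal operator on l^2 with diagonal entries d_n has spectrum equal to the closure of {d_n : n ≥ 1}: every d_n is an eigenvalue (with eigenvector e_n), so {d_n} ⊂ sigma(M); the spectrum is closed, so its closure is too; and for lambda not in the closure, (M - lambda I) has bounded inverse (the diagonal entries 1/(d_n - lambda) are bounded). For our sequence d_n = 39 - 28/n, n = 1, 2, 3, ...:
  - {d_n} = {39 - 28/n : n ≥ 1}; the only limit point is 39
  - closure = {39 - 28/n : n ≥ 1} ∪ {39}
For the norm: a diagonal operator has ||M|| = sup_n |d_n|. Here d_n = 39 - 28/n increases monotonically from d_1 = 11 toward 39, with all terms in [11, 39); so sup_n |d_n| = 39 (the supremum is the limit, not attained). So ||M|| = 39.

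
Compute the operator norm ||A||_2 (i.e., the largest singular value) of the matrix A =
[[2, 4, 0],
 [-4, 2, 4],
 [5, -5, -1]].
||A||_2 ≈ 8.9079 (= sqrt(largest eigenvalue of A^T A))

||A||_2 = sigma_max(A) = sqrt(lambda_max(A^T A)). Form the symmetric matrix M = A^T A =
[[45, -25, -21],
 [-25, 45, 13],
 [-21, 13, 17]].
Its characteristic polynomial (trace, sum of principal 2x2 minors, determinant of M give the coefficients) is
  p(λ) = det(λ I - M) = λ^3 - 107λ^2 + 2320λ - 10000.
No integer candidate from the rational root theorem (±divisors of 10000) is a root, so the roots are irrational. The cubic discriminant is Δ = 4655905600 > 0, so there are three distinct real roots. p(5) = -950 and p(6) = 284 have opposite signs, so a root lies in (5, 6); Newton's method refines it to λ ≈ 5.7564. p(21) = 794 and p(22) = -100 have opposite signs, so a root lies in (21, 22); Newton's method refines it to λ ≈ 21.8927. p(79) = -1468 and p(80) = 2800 have opposite signs, so a root lies in (79, 80); Newton's method refines it to λ ≈ 79.351. Check (Vieta): the three roots sum to 107, matching tr M = 107.
So the eigenvalues of A^T A are ≈ 5.7564, 21.8927, 79.351 (all ≥ 0, as they must be for A^T A). The largest is λ_max ≈ 79.351, hence ||A||_2 = sqrt(λ_max) ≈ 8.9079.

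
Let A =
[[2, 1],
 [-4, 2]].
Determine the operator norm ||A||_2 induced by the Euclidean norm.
||A||_2 = sqrt((25 + sqrt(369))/2) ≈ 4.7016 (= sqrt(largest eigenvalue of A^T A))

||A||_2 = sigma_max(A) = sqrt(lambda_max(A^T A)). Form the symmetric matrix M = A^T A =
[[20, -6],
 [-6, 5]].
Its characteristic polynomial (trace, determinant of M give the coefficients) is
  p(λ) = det(λ I - M) = λ^2 - 25λ + 64.
For λ^2 - 25λ + 64 the discriminant is 369. It is nonnegative but not a perfect square, so the roots are real and irrational: λ = (25 ± sqrt(369))/2 ≈ 22.1047, 2.8953.
So the eigenvalues of A^T A are ≈ 2.8953, 22.1047 (all ≥ 0, as they must be for A^T A). The largest is λ_max = (25 + sqrt(369))/2 ≈ 22.1047, hence ||A||_2 = sqrt(λ_max) = sqrt((25 + sqrt(369))/2) ≈ 4.7016.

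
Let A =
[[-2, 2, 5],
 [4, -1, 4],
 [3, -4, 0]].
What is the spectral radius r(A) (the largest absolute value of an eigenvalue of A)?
r(A) ≈ 5.9241

The eigenvalues of A are the roots of its characteristic polynomial. With M = A (coefficients from the trace, the sum of principal 2x2 minors, and det A):
  p(λ) = det(λ I - M) = λ^3 + 3λ^2 - 5λ + 73.
No integer candidate from the rational root theorem (±divisors of 73) is a root, so the roots are irrational. The cubic discriminant is Δ = -170752 < 0, so there is one real root and a complex-conjugate pair. p(-6) = -5 and p(-5) = 48 have opposite signs, so a root lies in (-6, -5); Newton's method refines it to λ ≈ -5.9241. Dividing out (λ - (-5.9241)) leaves approximately λ^2 - 2.9241λ + 12.3226. For λ^2 - 2.9241λ + 12.3226 the discriminant is -40.74. It is negative, so the remaining roots are the complex-conjugate pair λ ≈ 1.462 ± 3.1914i. Their product equals the constant term, so |λ|^2 ≈ 12.3226 and |λ| ≈ 3.5104.
Thus the eigenvalues (to 4 decimals) are -5.9241 (modulus 5.9241); 1.462 ± 3.1914i (modulus 3.5104). The spectral radius is the largest modulus: r(A) ≈ 5.9241. (Cross-check: r(A) ≤ ||A||_2 ≈ 6.7555; equality holds whenever A is normal, though it can also hold for some non-normal A.)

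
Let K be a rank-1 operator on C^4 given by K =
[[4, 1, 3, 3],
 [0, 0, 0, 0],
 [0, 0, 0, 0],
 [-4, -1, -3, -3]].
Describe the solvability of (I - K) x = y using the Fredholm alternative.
(I - K) is singular (det(I - K) = 0, i.e. 1 ∈ sigma(K)). (I - K) x = y is solvable iff y ⊥ ker((I - K)^*) = span{(4, 1, 3, 3)}, i.e. iff 4y_1 + y_2 + 3y_3 + 3y_4 = 0. When solvable, the solutions are x = y + c·(1, 0, 0, -1), c arbitrary (ker(I - K) = span{(1, 0, 0, -1)}, dimension 1).

K has rank 1, so it is an outer product K = u v^T: every row of K is a multiple of one row vector. Reading off the entries, u = (1, 0, 0, -1) and v = (4, 1, 3, 3) (row i of K equals u_i·v^T). A rank-one matrix u v^T satisfies K u = u (v·u) and kills the (3)-dimensional subspace v^⊥, so its characteristic polynomial is lambda^3 (lambda - v·u) with v·u = tr K = 1. Hence the eigenvalues of I - K are 1 (multiplicity 3) and 1 - (1) = 0, so det(I - K) = 0. (Direct check: I - K =
[[-3, -1, -3, -3],
 [0, 1, 0, 0],
 [0, 0, 1, 0],
 [4, 1, 3, 4]]
has determinant 0.) So 1 is an eigenvalue of K and (I - K) is not invertible. The finite-dimensional Fredholm alternative says: either (I - K) is invertible, or ker(I - K) ≠ {0} and then range(I - K) = ker((I - K)^*)^⊥, with dim ker(I - K) = dim ker((I - K)^*). We are in the second case, so we need both kernels. Kernel of I - K: (I - K) u = u - u (v·u) = u - u = 0, so ker(I - K) = span{u} = span{(1, 0, 0, -1)} (it is exactly 1-dimensional because rank(I - K) = 3). Kernel of the adjoint: K is real, so (I - K)^* = I - K^T = I - v u^T, and (I - v u^T) v = v - v (u·v) = 0; hence ker((I - K)^*) = span{v} = span{(4, 1, 3, 3)}. Therefore (I - K) x = y is solvable iff <y, v> = 0, i.e. iff 4y_1 + y_2 + 3y_3 + 3y_4 = 0. When this holds, K y = u (v·y) = 0, so (I - K) y = y and x = y is a particular solution; the full solution set is the line x = y + c·u = y + c·(1, 0, 0, -1), c ∈ C.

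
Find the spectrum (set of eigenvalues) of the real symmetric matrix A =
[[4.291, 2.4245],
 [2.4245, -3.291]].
sigma(A) ≈ {-4, 5}

A is real symmetric, so its spectrum consists of real eigenvalues. Expanding the characteristic polynomial of the displayed matrix gives
  det(λ I - A) = p(λ) = λ^2 + (-1)λ + (-20).
Solving p(λ) = 0 yields eigenvalues ≈ -4, 5. (A is shown rounded to 4 decimals, so these recover the underlying integer eigenvalues to within that precision.)
Verification: the trace of A = 1 equals the sum of eigenvalues 1, and det(A) ≈ -19.9999 matches the eigenvalue product -20.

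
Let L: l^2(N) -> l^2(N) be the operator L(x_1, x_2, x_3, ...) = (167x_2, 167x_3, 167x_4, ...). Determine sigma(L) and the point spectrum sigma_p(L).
sigma(L) = closed disk {z in C : |z| ≤ 167}; sigma_p(L) = open disk {z in C : |z| < 167}

Note L = 167·V where V is the unit left shift (V x)_k = x_{k+1}; so sigma(L) = 167·sigma(V) and ||L|| = 167||V||. ||L x||^2 = 27889sum_{k≥2} |x_k|^2 ≤ 27889||x||^2, with equality on {x : x_1 = 0}, so ||L|| = 167. For any lambda with |lambda| < 167, set r = lambda/167 (|r| < 1); the vector x = (1, r, r^2, ...) is in l^2 and satisfies L x = 167(r, r^2, ...) = lambda x, so lambda is an eigenvalue. On the boundary |lambda| = 167 the geometric series diverges, so no l^2 eigenvector exists, but these lambda lie in the approximate point spectrum. Hence sigma(L) is the closed disk of radius 167 and sigma_p(L) is the open disk.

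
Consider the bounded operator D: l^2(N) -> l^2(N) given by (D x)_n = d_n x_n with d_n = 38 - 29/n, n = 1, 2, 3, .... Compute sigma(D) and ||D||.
sigma(D) = {38 - 29/n : n ≥ 1} ∪ {38}; ||D|| = 38

A bounded diagonal operator on l^2 with diagonal entries d_n has spectrum equal to the closure of {d_n : n ≥ 1}: every d_n is an eigenvalue (with eigenvector e_n), so {d_n} ⊂ sigma(D); the spectrum is closed, so its closure is too; and for lambda not in the closure, (D - lambda I) has bounded inverse (the diagonal entries 1/(d_n - lambda) are bounded). For our sequence d_n = 38 - 29/n, n = 1, 2, 3, ...:
  - {d_n} = {38 - 29/n : n ≥ 1}; the only limit point is 38
  - closure = {38 - 29/n : n ≥ 1} ∪ {38}
For the norm: a diagonal operator has ||D|| = sup_n |d_n|. Here d_n = 38 - 29/n increases monotonically from d_1 = 9 toward 38, with all terms in [9, 38); so sup_n |d_n| = 38 (the supremum is the limit, not attained). So ||D|| = 38.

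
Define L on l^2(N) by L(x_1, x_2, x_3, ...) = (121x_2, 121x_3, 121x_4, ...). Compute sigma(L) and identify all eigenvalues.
sigma(L) = closed disk {z in C : |z| ≤ 121}; sigma_p(L) = open disk {z in C : |z| < 121}

Note L = 121·V where V is the unit left shift (V x)_k = x_{k+1}; so sigma(L) = 121·sigma(V) and ||L|| = 121||V||. ||L x||^2 = 14641sum_{k≥2} |x_k|^2 ≤ 14641||x||^2, with equality on {x : x_1 = 0}, so ||L|| = 121. For any lambda with |lambda| < 121, set r = lambda/121 (|r| < 1); the vector x = (1, r, r^2, ...) is in l^2 and satisfies L x = 121(r, r^2, ...) = lambda x, so lambda is an eigenvalue. On the boundary |lambda| = 121 the geometric series diverges, so no l^2 eigenvector exists, but these lambda lie in the approximate point spectrum. Hence sigma(L) is the closed disk of radius 121 and sigma_p(L) is the open disk.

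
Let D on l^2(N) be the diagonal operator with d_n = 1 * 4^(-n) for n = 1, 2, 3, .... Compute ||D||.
||D|| = 1/4 (attained at n = 1)

For D diagonal, ||D|| = sup_n |d_n|. The sequence d_n = 1 * 4^(-n) is positive and strictly decreasing (ratio 4^(-1) < 1), so the supremum is d_1 = 1/4. Hence ||D|| = 1/4.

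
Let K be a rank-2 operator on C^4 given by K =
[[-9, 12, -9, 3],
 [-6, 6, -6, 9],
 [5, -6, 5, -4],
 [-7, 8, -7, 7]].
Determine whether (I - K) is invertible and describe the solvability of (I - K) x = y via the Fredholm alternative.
(I - K) is invertible (det(I - K) = -61 ≠ 0), so for every y in C^4 the equation (I - K) x = y has a unique solution.

K has rank 2 and factors as K = U V^T = u1 v1^T + u2 v2^T with u1 = (3, 3, -2, 3), v1 = (-2, 2, -2, 3), u2 = (3, 0, -1, 1), v2 = (-1, 2, -1, -2) (multiplying out reproduces the displayed K). The nonzero eigenvalues of U V^T coincide with those of the 2 x 2 matrix G = V^T U = [[v1·u1, v1·u2], [v2·u1, v2·u2]] = [[13, -1], [-1, -4]], and by the Sylvester determinant identity det(I_4 - U V^T) = det(I_2 - V^T U) = det([[-12, 1], [1, 5]]) = (-12)(5) - (1)(1) = -61. (Direct check: I - K =
[[10, -12, 9, -3],
 [6, -5, 6, -9],
 [-5, 6, -4, 4],
 [7, -8, 7, -6]]
has determinant -61.) The finite-dimensional Fredholm alternative says: either (I - K) is invertible, or ker(I - K) ≠ {0} and then range(I - K) = ker((I - K)^*)^⊥, with dim ker(I - K) = dim ker((I - K)^*). Since det(I - K) ≠ 0, 1 is not an eigenvalue of K and ker(I - K) = {0}, so we are in the first case: for every y there is a unique x = (I - K)^(-1) y. (Explicitly, by the Woodbury identity, (I - U V^T)^(-1) = I + U (I_2 - G)^(-1) V^T.)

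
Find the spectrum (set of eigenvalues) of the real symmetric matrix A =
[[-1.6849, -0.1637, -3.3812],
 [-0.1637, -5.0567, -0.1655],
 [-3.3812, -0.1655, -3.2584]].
sigma(A) ≈ {-6, -5, 1}

A is real symmetric, so its spectrum consists of real eigenvalues. Expanding the characteristic polynomial of the displayed matrix gives
  det(λ I - A) = p(λ) = λ^3 + (10)λ^2 + (19)λ + (-30).
Solving p(λ) = 0 yields eigenvalues ≈ -6, -5, 1. (A is shown rounded to 4 decimals, so these recover the underlying integer eigenvalues to within that precision.)
Verification: the trace of A = -10 equals the sum of eigenvalues -10, and det(A) ≈ 29.9994 matches the eigenvalue product 30.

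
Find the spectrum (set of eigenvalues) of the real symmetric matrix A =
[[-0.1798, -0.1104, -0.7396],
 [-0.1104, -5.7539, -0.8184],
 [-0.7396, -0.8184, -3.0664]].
sigma(A) ≈ {-6, -3, 0}

A is real symmetric, so its spectrum consists of real eigenvalues. Expanding the characteristic polynomial of the displayed matrix gives
  det(λ I - A) = p(λ) = λ^3 + (9)λ^2 + (18)λ + (0).
Solving p(λ) = 0 yields eigenvalues ≈ -6, -3, 0. (A is shown rounded to 4 decimals, so these recover the underlying integer eigenvalues to within that precision.)
Verification: the trace of A = -9 equals the sum of eigenvalues -9, and det(A) ≈ -0.0008 matches the eigenvalue product 0.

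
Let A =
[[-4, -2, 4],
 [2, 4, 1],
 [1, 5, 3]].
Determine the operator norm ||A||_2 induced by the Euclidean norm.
||A||_2 ≈ 7.6009 (= sqrt(largest eigenvalue of A^T A))

||A||_2 = sigma_max(A) = sqrt(lambda_max(A^T A)). Form the symmetric matrix M = A^T A =
[[21, 21, -11],
 [21, 45, 11],
 [-11, 11, 26]].
Its characteristic polynomial (trace, sum of principal 2x2 minors, determinant of M give the coefficients) is
  p(λ) = det(λ I - M) = λ^3 - 92λ^2 + 1978λ - 36.
No integer candidate from the rational root theorem (±divisors of 36) is a root, so the roots are irrational. The cubic discriminant is Δ = 2165445552 > 0, so there are three distinct real roots. p(0) = -36 and p(1) = 1851 have opposite signs, so a root lies in (0, 1); Newton's method refines it to λ ≈ 0.0182. p(34) = 168 and p(35) = -631 have opposite signs, so a root lies in (34, 35); Newton's method refines it to λ ≈ 34.208. p(57) = -1005 and p(58) = 312 have opposite signs, so a root lies in (57, 58); Newton's method refines it to λ ≈ 57.7738. Check (Vieta): the three roots sum to 92, matching tr M = 92.
So the eigenvalues of A^T A are ≈ 0.0182, 34.208, 57.7738 (all ≥ 0, as they must be for A^T A). The largest is λ_max ≈ 57.7738, hence ||A||_2 = sqrt(λ_max) ≈ 7.6009.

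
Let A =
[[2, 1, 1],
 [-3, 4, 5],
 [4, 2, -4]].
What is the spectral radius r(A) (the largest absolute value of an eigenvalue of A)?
r(A) ≈ 5.3509

The eigenvalues of A are the roots of its characteristic polynomial. With M = A (coefficients from the trace, the sum of principal 2x2 minors, and det A):
  p(λ) = det(λ I - M) = λ^3 - 2λ^2 - 27λ + 66.
No integer candidate from the rational root theorem (±divisors of 66) is a root, so the roots are irrational. The cubic discriminant is Δ = 30300 > 0, so there are three distinct real roots. p(-6) = -60 and p(-5) = 26 have opposite signs, so a root lies in (-6, -5); Newton's method refines it to λ ≈ -5.3509. p(2) = 12 and p(3) = -6 have opposite signs, so a root lies in (2, 3); Newton's method refines it to λ ≈ 2.5916. p(4) = -10 and p(5) = 6 have opposite signs, so a root lies in (4, 5); Newton's method refines it to λ ≈ 4.7593. Check (Vieta): the three roots sum to 2, matching tr M = 2.
Thus the eigenvalues (to 4 decimals) are -5.3509 (modulus 5.3509); 2.5916 (modulus 2.5916); 4.7593 (modulus 4.7593). The spectral radius is the largest modulus: r(A) ≈ 5.3509. (Cross-check: r(A) ≤ ||A||_2 ≈ 8.2476; equality holds whenever A is normal, though it can also hold for some non-normal A.)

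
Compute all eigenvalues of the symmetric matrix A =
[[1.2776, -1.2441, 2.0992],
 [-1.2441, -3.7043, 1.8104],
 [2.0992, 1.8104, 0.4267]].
sigma(A) ≈ {-5, 0, 3}

A is real symmetric, so its spectrum consists of real eigenvalues. Expanding the characteristic polynomial of the displayed matrix gives
  det(λ I - A) = p(λ) = λ^3 + (2)λ^2 + (-15)λ + (0).
Solving p(λ) = 0 yields eigenvalues ≈ -5, 0, 3. (A is shown rounded to 4 decimals, so these recover the underlying integer eigenvalues to within that precision.)
Verification: the trace of A = -2 equals the sum of eigenvalues -2, and det(A) ≈ 0.0001 matches the eigenvalue product 0.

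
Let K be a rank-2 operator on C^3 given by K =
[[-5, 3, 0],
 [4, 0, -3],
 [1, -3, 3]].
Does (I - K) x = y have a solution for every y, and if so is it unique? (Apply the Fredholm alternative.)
(I - K) is invertible (det(I - K) = -33 ≠ 0), so for every y in C^3 the equation (I - K) x = y has a unique solution.

K has rank 2 and factors as K = U V^T = u1 v1^T + u2 v2^T with u1 = (1, 1, -2), v1 = (1, 1, -2), u2 = (2, -1, -1), v2 = (-3, 1, 1) (multiplying out reproduces the displayed K). The nonzero eigenvalues of U V^T coincide with those of the 2 x 2 matrix G = V^T U = [[v1·u1, v1·u2], [v2·u1, v2·u2]] = [[6, 3], [-4, -8]], and by the Sylvester determinant identity det(I_3 - U V^T) = det(I_2 - V^T U) = det([[-5, -3], [4, 9]]) = (-5)(9) - (-3)(4) = -33. (Direct check: I - K =
[[6, -3, 0],
 [-4, 1, 3],
 [-1, 3, -2]]
has determinant -33.) The finite-dimensional Fredholm alternative says: either (I - K) is invertible, or ker(I - K) ≠ {0} and then range(I - K) = ker((I - K)^*)^⊥, with dim ker(I - K) = dim ker((I - K)^*). Since det(I - K) ≠ 0, 1 is not an eigenvalue of K and ker(I - K) = {0}, so we are in the first case: for every y there is a unique x = (I - K)^(-1) y. (Explicitly, by the Woodbury identity, (I - U V^T)^(-1) = I + U (I_2 - G)^(-1) V^T.)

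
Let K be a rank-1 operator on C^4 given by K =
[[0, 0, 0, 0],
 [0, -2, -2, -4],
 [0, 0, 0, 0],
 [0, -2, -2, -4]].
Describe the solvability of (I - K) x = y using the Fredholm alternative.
(I - K) is invertible (det(I - K) = 7 ≠ 0), so for every y in C^4 the equation (I - K) x = y has a unique solution.

K has rank 1, so it is an outer product K = u v^T: every row of K is a multiple of one row vector. Reading off the entries, u = (0, 2, 0, 2) and v = (0, -1, -1, -2) (row i of K equals u_i·v^T). A rank-one matrix u v^T satisfies K u = u (v·u) and kills the (3)-dimensional subspace v^⊥, so its characteristic polynomial is lambda^3 (lambda - v·u) with v·u = tr K = -6. Hence the eigenvalues of I - K are 1 (multiplicity 3) and 1 - (-6) = 7, so det(I - K) = 7. (Direct check: I - K =
[[1, 0, 0, 0],
 [0, 3, 2, 4],
 [0, 0, 1, 0],
 [0, 2, 2, 5]]
has determinant 7.) The finite-dimensional Fredholm alternative says: either (I - K) is invertible, or ker(I - K) ≠ {0} and then range(I - K) = ker((I - K)^*)^⊥, with dim ker(I - K) = dim ker((I - K)^*). Since det(I - K) ≠ 0, 1 is not an eigenvalue of K and ker(I - K) = {0}, so we are in the first case: for every y there is a unique x = (I - K)^(-1) y. Explicitly, by the Sherman–Morrison formula, (I - u v^T)^(-1) = I + u v^T/(1 - v·u), i.e. (I - K)^(-1) = I + K/(7).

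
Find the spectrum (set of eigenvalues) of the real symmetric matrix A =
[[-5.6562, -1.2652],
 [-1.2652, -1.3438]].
sigma(A) ≈ {-6, -1}

A is real symmetric, so its spectrum consists of real eigenvalues. Expanding the characteristic polynomial of the displayed matrix gives
  det(λ I - A) = p(λ) = λ^2 + (7)λ + (6).
Solving p(λ) = 0 yields eigenvalues ≈ -6, -1. (A is shown rounded to 4 decimals, so these recover the underlying integer eigenvalues to within that precision.)
Verification: the trace of A = -7 equals the sum of eigenvalues -7, and det(A) ≈ 6.0001 matches the eigenvalue product 6.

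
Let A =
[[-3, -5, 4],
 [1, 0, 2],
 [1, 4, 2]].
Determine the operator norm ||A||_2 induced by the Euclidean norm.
||A||_2 ≈ 7.5168 (= sqrt(largest eigenvalue of A^T A))

||A||_2 = sigma_max(A) = sqrt(lambda_max(A^T A)). Form the symmetric matrix M = A^T A =
[[11, 19, -8],
 [19, 41, -12],
 [-8, -12, 24]].
Its characteristic polynomial (trace, sum of principal 2x2 minors, determinant of M give the coefficients) is
  p(λ) = det(λ I - M) = λ^3 - 76λ^2 + 1130λ - 1600.
No integer candidate from the rational root theorem (±divisors of 1600) is a root, so the roots are irrational. The cubic discriminant is Δ = 1198564000 > 0, so there are three distinct real roots. p(1) = -545 and p(2) = 364 have opposite signs, so a root lies in (1, 2); Newton's method refines it to λ ≈ 1.5804. p(17) = 559 and p(18) = -52 have opposite signs, so a root lies in (17, 18); Newton's method refines it to λ ≈ 17.9177. p(56) = -1040 and p(57) = 1079 have opposite signs, so a root lies in (56, 57); Newton's method refines it to λ ≈ 56.5018. Check (Vieta): the three roots sum to 76, matching tr M = 76.
So the eigenvalues of A^T A are ≈ 1.5804, 17.9177, 56.5018 (all ≥ 0, as they must be for A^T A). The largest is λ_max ≈ 56.5018, hence ||A||_2 = sqrt(λ_max) ≈ 7.5168.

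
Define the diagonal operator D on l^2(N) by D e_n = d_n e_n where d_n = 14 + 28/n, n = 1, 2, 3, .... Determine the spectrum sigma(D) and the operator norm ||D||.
sigma(D) = {14 + 28/n : n ≥ 1} ∪ {14}; ||D|| = 42

A bounded diagonal operator on l^2 with diagonal entries d_n has spectrum equal to the closure of {d_n : n ≥ 1}: every d_n is an eigenvalue (with eigenvector e_n), so {d_n} ⊂ sigma(D); the spectrum is closed, so its closure is too; and for lambda not in the closure, (D - lambda I) has bounded inverse (the diagonal entries 1/(d_n - lambda) are bounded). For our sequence d_n = 14 + 28/n, n = 1, 2, 3, ...:
  - {d_n} = {14 + 28/n : n ≥ 1}; the only limit point is 14
  - closure = {14 + 28/n : n ≥ 1} ∪ {14}
For the norm: a diagonal operator has ||D|| = sup_n |d_n|. Here d_n = 14 + 28/n is positive and decreasing, so sup_n |d_n| = d_1 = 14 + 28 = 42. So ||D|| = 42.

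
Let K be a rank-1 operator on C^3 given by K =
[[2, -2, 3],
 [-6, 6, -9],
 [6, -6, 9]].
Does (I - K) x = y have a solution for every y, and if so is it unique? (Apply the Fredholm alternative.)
(I - K) is invertible (det(I - K) = -16 ≠ 0), so for every y in C^3 the equation (I - K) x = y has a unique solution.

K has rank 1, so it is an outer product K = u v^T: every row of K is a multiple of one row vector. Reading off the entries, u = (-1, 3, -3) and v = (-2, 2, -3) (row i of K equals u_i·v^T). A rank-one matrix u v^T satisfies K u = u (v·u) and kills the (2)-dimensional subspace v^⊥, so its characteristic polynomial is lambda^2 (lambda - v·u) with v·u = tr K = 17. Hence the eigenvalues of I - K are 1 (multiplicity 2) and 1 - (17) = -16, so det(I - K) = -16. (Direct check: I - K =
[[-1, 2, -3],
 [6, -5, 9],
 [-6, 6, -8]]
has determinant -16.) The finite-dimensional Fredholm alternative says: either (I - K) is invertible, or ker(I - K) ≠ {0} and then range(I - K) = ker((I - K)^*)^⊥, with dim ker(I - K) = dim ker((I - K)^*). Since det(I - K) ≠ 0, 1 is not an eigenvalue of K and ker(I - K) = {0}, so we are in the first case: for every y there is a unique x = (I - K)^(-1) y. Explicitly, by the Sherman–Morrison formula, (I - u v^T)^(-1) = I + u v^T/(1 - v·u), i.e. (I - K)^(-1) = I + K/(-16).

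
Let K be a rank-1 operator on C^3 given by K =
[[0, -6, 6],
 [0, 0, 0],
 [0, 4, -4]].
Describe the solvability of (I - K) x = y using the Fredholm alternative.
(I - K) is invertible (det(I - K) = 5 ≠ 0), so for every y in C^3 the equation (I - K) x = y has a unique solution.

K has rank 1, so it is an outer product K = u v^T: every row of K is a multiple of one row vector. Reading off the entries, u = (-3, 0, 2) and v = (0, 2, -2) (row i of K equals u_i·v^T). A rank-one matrix u v^T satisfies K u = u (v·u) and kills the (2)-dimensional subspace v^⊥, so its characteristic polynomial is lambda^2 (lambda - v·u) with v·u = tr K = -4. Hence the eigenvalues of I - K are 1 (multiplicity 2) and 1 - (-4) = 5, so det(I - K) = 5. (Direct check: I - K =
[[1, 6, -6],
 [0, 1, 0],
 [0, -4, 5]]
has determinant 5.) The finite-dimensional Fredholm alternative says: either (I - K) is invertible, or ker(I - K) ≠ {0} and then range(I - K) = ker((I - K)^*)^⊥, with dim ker(I - K) = dim ker((I - K)^*). Since det(I - K) ≠ 0, 1 is not an eigenvalue of K and ker(I - K) = {0}, so we are in the first case: for every y there is a unique x = (I - K)^(-1) y. Explicitly, by the Sherman–Morrison formula, (I - u v^T)^(-1) = I + u v^T/(1 - v·u), i.e. (I - K)^(-1) = I + K/(5).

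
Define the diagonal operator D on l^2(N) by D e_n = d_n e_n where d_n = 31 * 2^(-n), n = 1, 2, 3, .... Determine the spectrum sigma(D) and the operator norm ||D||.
sigma(D) = {31 * 2^(-n) : n ≥ 1} ∪ {0}; ||D|| = 31/2

A bounded diagonal operator on l^2 with diagonal entries d_n has spectrum equal to the closure of {d_n : n ≥ 1}: every d_n is an eigenvalue (with eigenvector e_n), so {d_n} ⊂ sigma(D); the spectrum is closed, so its closure is too; and for lambda not in the closure, (D - lambda I) has bounded inverse (the diagonal entries 1/(d_n - lambda) are bounded). For our sequence d_n = 31 * 2^(-n), n = 1, 2, 3, ...:
  - {d_n} = {31 * 2^(-n) : n ≥ 1}; the only limit point is 0
  - closure = {31 * 2^(-n) : n ≥ 1} ∪ {0}
For the norm: a diagonal operator has ||D|| = sup_n |d_n|. Here d_n = 31 * 2^(-n) is positive and decreasing, so sup_n |d_n| = d_1 = 31/2. So ||D|| = 31/2.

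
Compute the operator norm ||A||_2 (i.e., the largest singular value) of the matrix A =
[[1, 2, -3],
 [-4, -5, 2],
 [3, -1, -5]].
||A||_2 ≈ 8.3382 (= sqrt(largest eigenvalue of A^T A))

||A||_2 = sigma_max(A) = sqrt(lambda_max(A^T A)). Form the symmetric matrix M = A^T A =
[[26, 19, -26],
 [19, 30, -11],
 [-26, -11, 38]].
Its characteristic polynomial (trace, sum of principal 2x2 minors, determinant of M give the coefficients) is
  p(λ) = det(λ I - M) = λ^3 - 94λ^2 + 1750λ - 3364.
No integer candidate from the rational root theorem (±divisors of 3364) is a root, so the roots are irrational. The cubic discriminant is Δ = 4101670304 > 0, so there are three distinct real roots. p(2) = -232 and p(3) = 1067 have opposite signs, so a root lies in (2, 3); Newton's method refines it to λ ≈ 2.1692. p(22) = 288 and p(23) = -673 have opposite signs, so a root lies in (22, 23); Newton's method refines it to λ ≈ 22.3056. p(69) = -1639 and p(70) = 1536 have opposite signs, so a root lies in (69, 70); Newton's method refines it to λ ≈ 69.5252. Check (Vieta): the three roots sum to 94, matching tr M = 94.
So the eigenvalues of A^T A are ≈ 2.1692, 22.3056, 69.5252 (all ≥ 0, as they must be for A^T A). The largest is λ_max ≈ 69.5252, hence ||A||_2 = sqrt(λ_max) ≈ 8.3382.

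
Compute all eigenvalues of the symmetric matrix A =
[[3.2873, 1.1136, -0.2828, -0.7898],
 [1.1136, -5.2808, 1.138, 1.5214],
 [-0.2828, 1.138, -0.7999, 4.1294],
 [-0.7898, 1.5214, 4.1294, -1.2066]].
sigma(A) ≈ {-6, -5, 3, 4}

A is real symmetric, so its spectrum consists of real eigenvalues. Expanding the characteristic polynomial of the displayed matrix gives
  det(λ I - A) = p(λ) = λ^4 + (4)λ^3 + (-35)λ^2 + (-78)λ + (360).
Solving p(λ) = 0 yields eigenvalues ≈ -6, -5, 3, 4. (A is shown rounded to 4 decimals, so these recover the underlying integer eigenvalues to within that precision.)
Verification: the trace of A = -4 equals the sum of eigenvalues -4, and det(A) ≈ 359.9995 matches the eigenvalue product 360.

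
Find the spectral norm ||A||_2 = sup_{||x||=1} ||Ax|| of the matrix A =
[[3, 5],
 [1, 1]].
||A||_2 = sqrt((36 + sqrt(1280))/2) ≈ 5.9907 (= sqrt(largest eigenvalue of A^T A))

||A||_2 = sigma_max(A) = sqrt(lambda_max(A^T A)). Form the symmetric matrix M = A^T A =
[[10, 16],
 [16, 26]].
Its characteristic polynomial (trace, determinant of M give the coefficients) is
  p(λ) = det(λ I - M) = λ^2 - 36λ + 4.
For λ^2 - 36λ + 4 the discriminant is 1280. It is nonnegative but not a perfect square, so the roots are real and irrational: λ = (36 ± sqrt(1280))/2 ≈ 35.8885, 0.1115.
So the eigenvalues of A^T A are ≈ 0.1115, 35.8885 (all ≥ 0, as they must be for A^T A). The largest is λ_max = (36 + sqrt(1280))/2 ≈ 35.8885, hence ||A||_2 = sqrt(λ_max) = sqrt((36 + sqrt(1280))/2) ≈ 5.9907.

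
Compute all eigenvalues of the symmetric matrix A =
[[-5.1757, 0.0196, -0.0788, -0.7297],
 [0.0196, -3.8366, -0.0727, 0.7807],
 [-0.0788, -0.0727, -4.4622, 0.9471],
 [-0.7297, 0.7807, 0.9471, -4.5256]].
sigma(A) ≈ {-6, -5, -4, -3}

A is real symmetric, so its spectrum consists of real eigenvalues. Expanding the characteristic polynomial of the displayed matrix gives
  det(λ I - A) = p(λ) = λ^4 + (18)λ^3 + (119.0011)λ^2 + (342.0041)λ + (360.0047).
Solving p(λ) = 0 yields eigenvalues ≈ -6, -5, -4, -3. (A is shown rounded to 4 decimals, so these recover the underlying integer eigenvalues to within that precision.)
Verification: the trace of A = -18 equals the sum of eigenvalues -18, and det(A) ≈ 360.0047 matches the eigenvalue product 360.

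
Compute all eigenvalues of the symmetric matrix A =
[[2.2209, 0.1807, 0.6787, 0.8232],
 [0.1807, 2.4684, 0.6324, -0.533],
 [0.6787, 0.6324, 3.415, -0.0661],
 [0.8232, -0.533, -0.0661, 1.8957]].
sigma(A) ≈ {1, 2, 3, 4}

A is real symmetric, so its spectrum consists of real eigenvalues. Expanding the characteristic polynomial of the displayed matrix gives
  det(λ I - A) = p(λ) = λ^4 + (-10)λ^3 + (35)λ^2 + (-50)λ + (24).
Solving p(λ) = 0 yields eigenvalues ≈ 1, 2, 3, 4. (A is shown rounded to 4 decimals, so these recover the underlying integer eigenvalues to within that precision.)
Verification: the trace of A = 10 equals the sum of eigenvalues 10, and det(A) ≈ 24.0000 matches the eigenvalue product 24.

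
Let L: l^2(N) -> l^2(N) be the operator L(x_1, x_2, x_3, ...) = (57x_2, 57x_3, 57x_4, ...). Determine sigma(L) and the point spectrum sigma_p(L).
sigma(L) = closed disk {z in C : |z| ≤ 57}; sigma_p(L) = open disk {z in C : |z| < 57}

Note L = 57·V where V is the unit left shift (V x)_k = x_{k+1}; so sigma(L) = 57·sigma(V) and ||L|| = 57||V||. ||L x||^2 = 3249sum_{k≥2} |x_k|^2 ≤ 3249||x||^2, with equality on {x : x_1 = 0}, so ||L|| = 57. For any lambda with |lambda| < 57, set r = lambda/57 (|r| < 1); the vector x = (1, r, r^2, ...) is in l^2 and satisfies L x = 57(r, r^2, ...) = lambda x, so lambda is an eigenvalue. On the boundary |lambda| = 57 the geometric series diverges, so no l^2 eigenvector exists, but these lambda lie in the approximate point spectrum. Hence sigma(L) is the closed disk of radius 57 and sigma_p(L) is the open disk.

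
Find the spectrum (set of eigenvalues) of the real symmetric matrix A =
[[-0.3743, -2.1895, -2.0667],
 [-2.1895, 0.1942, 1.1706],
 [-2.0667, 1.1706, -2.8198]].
sigma(A) ≈ {-4, -2, 3}

A is real symmetric, so its spectrum consists of real eigenvalues. Expanding the characteristic polynomial of the displayed matrix gives
  det(λ I - A) = p(λ) = λ^3 + (3)λ^2 + (-10)λ + (-24).
Solving p(λ) = 0 yields eigenvalues ≈ -4, -2, 3. (A is shown rounded to 4 decimals, so these recover the underlying integer eigenvalues to within that precision.)
Verification: the trace of A = -3 equals the sum of eigenvalues -3, and det(A) ≈ 24.0003 matches the eigenvalue product 24.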